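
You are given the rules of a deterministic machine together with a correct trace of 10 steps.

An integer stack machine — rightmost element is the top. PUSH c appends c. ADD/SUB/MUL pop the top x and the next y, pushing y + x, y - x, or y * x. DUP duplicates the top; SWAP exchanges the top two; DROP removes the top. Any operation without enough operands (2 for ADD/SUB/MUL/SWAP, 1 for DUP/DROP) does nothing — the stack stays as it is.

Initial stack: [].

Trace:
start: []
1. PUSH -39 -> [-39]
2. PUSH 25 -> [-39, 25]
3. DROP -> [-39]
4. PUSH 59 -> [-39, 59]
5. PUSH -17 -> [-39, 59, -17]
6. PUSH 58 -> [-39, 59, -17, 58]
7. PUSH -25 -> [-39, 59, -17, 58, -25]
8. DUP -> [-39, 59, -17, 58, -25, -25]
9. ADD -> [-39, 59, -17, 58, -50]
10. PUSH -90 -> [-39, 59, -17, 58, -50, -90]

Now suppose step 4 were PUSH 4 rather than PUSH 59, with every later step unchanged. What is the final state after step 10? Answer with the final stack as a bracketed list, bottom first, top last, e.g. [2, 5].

(re-executing from step 4 with the substitution; state before step 4: [-39])
4. PUSH 4 -> [-39, 4]
5. PUSH -17 -> [-39, 4, -17]
6. PUSH 58 -> [-39, 4, -17, 58]
7. PUSH -25 -> [-39, 4, -17, 58, -25]
8. DUP -> [-39, 4, -17, 58, -25, -25]
9. ADD -> [-39, 4, -17, 58, -50]
10. PUSH -90 -> [-39, 4, -17, 58, -50, -90]

[-39, 4, -17, 58, -50, -90]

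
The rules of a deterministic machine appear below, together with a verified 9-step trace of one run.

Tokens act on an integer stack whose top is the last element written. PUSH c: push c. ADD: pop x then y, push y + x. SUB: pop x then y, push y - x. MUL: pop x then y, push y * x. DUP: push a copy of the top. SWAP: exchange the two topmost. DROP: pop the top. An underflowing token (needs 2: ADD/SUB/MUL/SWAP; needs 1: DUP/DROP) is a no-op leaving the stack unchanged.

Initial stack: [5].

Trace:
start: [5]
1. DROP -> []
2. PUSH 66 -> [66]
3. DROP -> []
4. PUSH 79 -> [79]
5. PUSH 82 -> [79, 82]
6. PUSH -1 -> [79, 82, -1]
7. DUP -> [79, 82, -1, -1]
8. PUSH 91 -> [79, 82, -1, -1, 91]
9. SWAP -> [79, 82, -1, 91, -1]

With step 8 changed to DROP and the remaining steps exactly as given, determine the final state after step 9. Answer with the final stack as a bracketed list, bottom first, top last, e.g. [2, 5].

(re-executing from step 8 with the substitution; state before step 8: [79, 82, -1, -1])
8. DROP -> [79, 82, -1]
9. SWAP -> [79, -1, 82]

[79, -1, 82]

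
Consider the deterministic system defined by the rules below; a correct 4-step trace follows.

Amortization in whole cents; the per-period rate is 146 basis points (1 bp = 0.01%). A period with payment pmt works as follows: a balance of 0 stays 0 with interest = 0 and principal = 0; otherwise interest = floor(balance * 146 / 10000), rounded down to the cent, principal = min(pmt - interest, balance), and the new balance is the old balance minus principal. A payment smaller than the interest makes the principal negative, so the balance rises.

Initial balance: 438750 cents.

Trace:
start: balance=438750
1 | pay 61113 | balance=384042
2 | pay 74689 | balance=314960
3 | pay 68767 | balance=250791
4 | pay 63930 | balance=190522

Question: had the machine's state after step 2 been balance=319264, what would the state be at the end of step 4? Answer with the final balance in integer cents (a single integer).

194953

state after step 2 := balance=319264
3 | pay 68767 | balance=255158
4 | pay 63930 | balance=194953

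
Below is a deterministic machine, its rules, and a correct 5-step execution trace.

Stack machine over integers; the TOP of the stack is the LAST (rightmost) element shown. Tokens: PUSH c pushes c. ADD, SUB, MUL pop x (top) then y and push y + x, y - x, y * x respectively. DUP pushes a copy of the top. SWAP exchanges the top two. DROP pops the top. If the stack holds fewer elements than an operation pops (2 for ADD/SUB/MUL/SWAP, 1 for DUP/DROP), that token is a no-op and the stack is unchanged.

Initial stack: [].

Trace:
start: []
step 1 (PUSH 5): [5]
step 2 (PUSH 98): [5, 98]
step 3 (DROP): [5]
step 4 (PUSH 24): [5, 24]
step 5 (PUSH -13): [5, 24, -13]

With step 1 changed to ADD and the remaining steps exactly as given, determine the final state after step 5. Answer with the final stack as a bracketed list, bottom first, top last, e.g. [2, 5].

(re-executing from step 1 with the substitution; state before step 1: [])
step 1 (ADD): []
step 2 (PUSH 98): [98]
step 3 (DROP): []
step 4 (PUSH 24): [24]
step 5 (PUSH -13): [24, -13]

[24, -13]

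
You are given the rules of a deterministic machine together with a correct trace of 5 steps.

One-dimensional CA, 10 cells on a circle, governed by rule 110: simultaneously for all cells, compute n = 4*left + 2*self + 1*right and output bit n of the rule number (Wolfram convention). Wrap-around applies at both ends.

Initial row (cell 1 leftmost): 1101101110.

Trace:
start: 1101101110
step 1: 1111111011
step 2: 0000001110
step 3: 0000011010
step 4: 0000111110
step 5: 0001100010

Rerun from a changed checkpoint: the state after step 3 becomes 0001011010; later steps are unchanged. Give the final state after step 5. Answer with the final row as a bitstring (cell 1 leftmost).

0110000010

state after step 3 := 0001011010
step 4: 0011111110
step 5: 0110000010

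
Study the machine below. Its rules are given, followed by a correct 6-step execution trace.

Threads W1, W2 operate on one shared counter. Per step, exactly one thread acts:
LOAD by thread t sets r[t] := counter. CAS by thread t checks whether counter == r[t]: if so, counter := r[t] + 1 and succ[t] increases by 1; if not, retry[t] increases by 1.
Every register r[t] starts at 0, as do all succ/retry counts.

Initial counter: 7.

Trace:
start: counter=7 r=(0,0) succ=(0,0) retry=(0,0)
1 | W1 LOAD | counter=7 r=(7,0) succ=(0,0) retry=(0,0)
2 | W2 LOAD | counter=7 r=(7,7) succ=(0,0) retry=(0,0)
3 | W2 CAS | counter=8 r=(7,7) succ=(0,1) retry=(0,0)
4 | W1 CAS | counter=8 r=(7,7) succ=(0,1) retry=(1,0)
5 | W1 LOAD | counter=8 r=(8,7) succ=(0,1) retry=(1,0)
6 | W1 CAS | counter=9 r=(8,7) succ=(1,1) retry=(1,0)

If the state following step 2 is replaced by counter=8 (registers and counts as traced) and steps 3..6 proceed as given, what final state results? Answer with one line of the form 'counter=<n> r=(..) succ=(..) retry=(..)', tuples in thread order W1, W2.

state after step 2 := counter=8 r=(7,7) succ=(0,0) retry=(0,0)
3 | W2 CAS | counter=8 r=(7,7) succ=(0,0) retry=(0,1)
4 | W1 CAS | counter=8 r=(7,7) succ=(0,0) retry=(1,1)
5 | W1 LOAD | counter=8 r=(8,7) succ=(0,0) retry=(1,1)
6 | W1 CAS | counter=9 r=(8,7) succ=(1,0) retry=(1,1)

counter=9 r=(8,7) succ=(1,0) retry=(1,1)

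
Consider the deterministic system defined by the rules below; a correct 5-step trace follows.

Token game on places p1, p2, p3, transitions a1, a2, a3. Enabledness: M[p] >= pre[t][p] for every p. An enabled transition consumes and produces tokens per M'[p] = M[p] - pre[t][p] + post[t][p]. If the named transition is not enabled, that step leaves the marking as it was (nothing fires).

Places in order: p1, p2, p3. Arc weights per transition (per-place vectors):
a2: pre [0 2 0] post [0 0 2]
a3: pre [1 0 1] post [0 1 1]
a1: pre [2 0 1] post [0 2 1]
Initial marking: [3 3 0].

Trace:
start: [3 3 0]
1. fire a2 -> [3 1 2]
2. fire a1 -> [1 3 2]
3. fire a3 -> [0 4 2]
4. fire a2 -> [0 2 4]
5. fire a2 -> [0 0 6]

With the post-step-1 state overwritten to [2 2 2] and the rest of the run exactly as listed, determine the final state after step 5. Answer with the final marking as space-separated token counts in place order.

0 0 6

state after step 1 := [2 2 2]
2. fire a1 -> [0 4 2]
3. fire a3 -> [0 4 2]
4. fire a2 -> [0 2 4]
5. fire a2 -> [0 0 6]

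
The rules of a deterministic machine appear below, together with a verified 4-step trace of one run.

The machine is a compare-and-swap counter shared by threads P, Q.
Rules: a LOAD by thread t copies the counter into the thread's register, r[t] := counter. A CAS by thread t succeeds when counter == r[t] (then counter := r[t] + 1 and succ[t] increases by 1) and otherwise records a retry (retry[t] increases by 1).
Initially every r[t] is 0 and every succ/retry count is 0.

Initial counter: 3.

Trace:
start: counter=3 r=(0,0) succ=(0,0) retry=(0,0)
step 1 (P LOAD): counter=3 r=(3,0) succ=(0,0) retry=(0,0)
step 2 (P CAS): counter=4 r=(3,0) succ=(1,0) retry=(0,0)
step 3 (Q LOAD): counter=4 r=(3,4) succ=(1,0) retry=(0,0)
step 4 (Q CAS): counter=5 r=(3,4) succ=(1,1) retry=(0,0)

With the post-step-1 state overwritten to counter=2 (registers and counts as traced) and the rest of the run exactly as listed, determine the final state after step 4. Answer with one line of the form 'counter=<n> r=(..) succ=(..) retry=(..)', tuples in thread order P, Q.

state after step 1 := counter=2 r=(3,0) succ=(0,0) retry=(0,0)
step 2 (P CAS): counter=2 r=(3,0) succ=(0,0) retry=(1,0)
step 3 (Q LOAD): counter=2 r=(3,2) succ=(0,0) retry=(1,0)
step 4 (Q CAS): counter=3 r=(3,2) succ=(0,1) retry=(1,0)

counter=3 r=(3,2) succ=(0,1) retry=(1,0)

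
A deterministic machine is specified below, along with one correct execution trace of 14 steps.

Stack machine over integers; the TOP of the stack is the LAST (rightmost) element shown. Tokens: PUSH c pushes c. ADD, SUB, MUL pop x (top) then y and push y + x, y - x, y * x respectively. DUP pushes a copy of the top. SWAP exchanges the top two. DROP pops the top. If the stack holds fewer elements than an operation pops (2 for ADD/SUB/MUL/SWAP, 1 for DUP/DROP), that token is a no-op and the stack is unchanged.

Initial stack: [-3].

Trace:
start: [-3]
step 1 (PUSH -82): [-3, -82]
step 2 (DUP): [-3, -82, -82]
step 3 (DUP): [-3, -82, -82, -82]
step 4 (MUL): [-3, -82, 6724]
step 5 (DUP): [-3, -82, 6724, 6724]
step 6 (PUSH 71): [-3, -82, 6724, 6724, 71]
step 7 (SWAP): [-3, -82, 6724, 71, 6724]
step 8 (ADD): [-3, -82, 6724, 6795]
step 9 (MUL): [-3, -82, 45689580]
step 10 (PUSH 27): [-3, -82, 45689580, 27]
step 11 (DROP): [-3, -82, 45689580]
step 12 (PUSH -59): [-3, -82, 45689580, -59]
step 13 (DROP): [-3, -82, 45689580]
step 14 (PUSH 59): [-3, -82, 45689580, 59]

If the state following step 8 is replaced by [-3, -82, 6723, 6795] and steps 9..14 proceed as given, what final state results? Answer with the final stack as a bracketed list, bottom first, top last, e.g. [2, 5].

state after step 8 := [-3, -82, 6723, 6795]
step 9 (MUL): [-3, -82, 45682785]
step 10 (PUSH 27): [-3, -82, 45682785, 27]
step 11 (DROP): [-3, -82, 45682785]
step 12 (PUSH -59): [-3, -82, 45682785, -59]
step 13 (DROP): [-3, -82, 45682785]
step 14 (PUSH 59): [-3, -82, 45682785, 59]

[-3, -82, 45682785, 59]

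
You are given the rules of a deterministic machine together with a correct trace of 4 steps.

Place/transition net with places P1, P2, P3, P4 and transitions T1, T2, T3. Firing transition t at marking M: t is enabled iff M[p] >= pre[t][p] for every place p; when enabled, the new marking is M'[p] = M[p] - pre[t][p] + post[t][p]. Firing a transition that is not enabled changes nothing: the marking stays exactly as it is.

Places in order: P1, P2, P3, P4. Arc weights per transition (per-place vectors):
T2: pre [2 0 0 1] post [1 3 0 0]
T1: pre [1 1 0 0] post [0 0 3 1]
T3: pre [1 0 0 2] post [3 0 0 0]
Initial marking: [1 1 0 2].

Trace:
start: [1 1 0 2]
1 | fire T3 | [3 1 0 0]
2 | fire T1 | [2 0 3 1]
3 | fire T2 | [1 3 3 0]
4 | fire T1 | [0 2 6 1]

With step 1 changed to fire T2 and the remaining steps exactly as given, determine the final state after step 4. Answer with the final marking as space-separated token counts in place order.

(re-executing from step 1 with the substitution; state before step 1: [1 1 0 2])
1 | fire T2 | [1 1 0 2]
2 | fire T1 | [0 0 3 3]
3 | fire T2 | [0 0 3 3]
4 | fire T1 | [0 0 3 3]

0 0 3 3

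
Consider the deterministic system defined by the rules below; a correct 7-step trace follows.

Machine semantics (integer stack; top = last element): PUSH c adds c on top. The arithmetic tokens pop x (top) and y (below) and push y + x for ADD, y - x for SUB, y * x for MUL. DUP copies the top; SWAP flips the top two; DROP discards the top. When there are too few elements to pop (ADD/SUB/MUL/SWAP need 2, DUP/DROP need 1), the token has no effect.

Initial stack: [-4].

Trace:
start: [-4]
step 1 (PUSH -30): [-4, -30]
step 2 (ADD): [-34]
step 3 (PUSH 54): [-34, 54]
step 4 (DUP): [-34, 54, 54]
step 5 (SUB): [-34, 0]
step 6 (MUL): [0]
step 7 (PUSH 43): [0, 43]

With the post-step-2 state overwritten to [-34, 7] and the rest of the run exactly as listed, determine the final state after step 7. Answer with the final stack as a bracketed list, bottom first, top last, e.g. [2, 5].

[-34, 0, 43]

state after step 2 := [-34, 7]
step 3 (PUSH 54): [-34, 7, 54]
step 4 (DUP): [-34, 7, 54, 54]
step 5 (SUB): [-34, 7, 0]
step 6 (MUL): [-34, 0]
step 7 (PUSH 43): [-34, 0, 43]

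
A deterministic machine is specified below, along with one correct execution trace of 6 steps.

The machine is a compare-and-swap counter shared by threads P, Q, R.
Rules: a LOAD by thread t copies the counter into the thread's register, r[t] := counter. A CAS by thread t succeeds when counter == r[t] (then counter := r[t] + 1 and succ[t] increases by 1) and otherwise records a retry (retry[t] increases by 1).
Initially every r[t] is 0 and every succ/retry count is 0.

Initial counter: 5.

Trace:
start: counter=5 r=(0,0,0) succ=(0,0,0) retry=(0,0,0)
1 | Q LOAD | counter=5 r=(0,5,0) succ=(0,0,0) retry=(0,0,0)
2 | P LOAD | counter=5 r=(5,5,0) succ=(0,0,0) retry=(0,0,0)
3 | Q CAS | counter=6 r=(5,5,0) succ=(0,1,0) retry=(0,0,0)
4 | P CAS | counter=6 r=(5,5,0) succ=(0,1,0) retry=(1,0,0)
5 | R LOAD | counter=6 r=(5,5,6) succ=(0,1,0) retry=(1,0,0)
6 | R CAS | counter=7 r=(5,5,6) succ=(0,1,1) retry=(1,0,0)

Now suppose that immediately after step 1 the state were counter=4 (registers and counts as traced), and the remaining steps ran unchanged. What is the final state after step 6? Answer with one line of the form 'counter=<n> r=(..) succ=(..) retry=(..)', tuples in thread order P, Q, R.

state after step 1 := counter=4 r=(0,5,0) succ=(0,0,0) retry=(0,0,0)
2 | P LOAD | counter=4 r=(4,5,0) succ=(0,0,0) retry=(0,0,0)
3 | Q CAS | counter=4 r=(4,5,0) succ=(0,0,0) retry=(0,1,0)
4 | P CAS | counter=5 r=(4,5,0) succ=(1,0,0) retry=(0,1,0)
5 | R LOAD | counter=5 r=(4,5,5) succ=(1,0,0) retry=(0,1,0)
6 | R CAS | counter=6 r=(4,5,5) succ=(1,0,1) retry=(0,1,0)

counter=6 r=(4,5,5) succ=(1,0,1) retry=(0,1,0)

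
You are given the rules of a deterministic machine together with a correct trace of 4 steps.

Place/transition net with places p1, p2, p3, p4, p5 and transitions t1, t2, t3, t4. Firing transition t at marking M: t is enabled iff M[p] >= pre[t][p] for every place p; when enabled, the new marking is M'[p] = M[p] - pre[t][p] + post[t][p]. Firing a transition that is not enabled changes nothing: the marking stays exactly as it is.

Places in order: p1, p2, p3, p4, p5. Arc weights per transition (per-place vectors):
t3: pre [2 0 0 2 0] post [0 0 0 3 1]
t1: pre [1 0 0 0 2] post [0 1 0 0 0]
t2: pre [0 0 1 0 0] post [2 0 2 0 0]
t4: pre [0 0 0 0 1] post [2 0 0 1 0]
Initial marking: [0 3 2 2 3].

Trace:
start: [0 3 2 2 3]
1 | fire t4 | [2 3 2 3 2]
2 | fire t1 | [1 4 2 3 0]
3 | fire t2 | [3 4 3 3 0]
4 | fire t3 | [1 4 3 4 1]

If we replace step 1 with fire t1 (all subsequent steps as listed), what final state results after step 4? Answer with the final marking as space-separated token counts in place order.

(re-executing from step 1 with the substitution; state before step 1: [0 3 2 2 3])
1 | fire t1 | [0 3 2 2 3]
2 | fire t1 | [0 3 2 2 3]
3 | fire t2 | [2 3 3 2 3]
4 | fire t3 | [0 3 3 3 4]

0 3 3 3 4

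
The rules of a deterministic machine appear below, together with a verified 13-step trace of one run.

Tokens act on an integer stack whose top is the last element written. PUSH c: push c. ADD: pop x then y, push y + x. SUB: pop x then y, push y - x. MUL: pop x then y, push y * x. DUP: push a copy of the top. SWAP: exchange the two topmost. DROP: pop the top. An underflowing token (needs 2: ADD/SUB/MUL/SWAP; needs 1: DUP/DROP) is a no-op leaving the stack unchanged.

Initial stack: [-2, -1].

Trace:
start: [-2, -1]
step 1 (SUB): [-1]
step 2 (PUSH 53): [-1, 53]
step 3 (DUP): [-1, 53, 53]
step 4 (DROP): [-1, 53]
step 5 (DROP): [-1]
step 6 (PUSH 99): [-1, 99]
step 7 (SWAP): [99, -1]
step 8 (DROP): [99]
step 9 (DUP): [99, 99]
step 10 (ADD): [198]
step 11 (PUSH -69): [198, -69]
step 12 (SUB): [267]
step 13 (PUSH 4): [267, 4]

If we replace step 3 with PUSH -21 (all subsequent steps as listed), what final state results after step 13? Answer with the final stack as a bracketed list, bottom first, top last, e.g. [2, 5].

(re-executing from step 3 with the substitution; state before step 3: [-1, 53])
step 3 (PUSH -21): [-1, 53, -21]
step 4 (DROP): [-1, 53]
step 5 (DROP): [-1]
step 6 (PUSH 99): [-1, 99]
step 7 (SWAP): [99, -1]
step 8 (DROP): [99]
step 9 (DUP): [99, 99]
step 10 (ADD): [198]
step 11 (PUSH -69): [198, -69]
step 12 (SUB): [267]
step 13 (PUSH 4): [267, 4]

[267, 4]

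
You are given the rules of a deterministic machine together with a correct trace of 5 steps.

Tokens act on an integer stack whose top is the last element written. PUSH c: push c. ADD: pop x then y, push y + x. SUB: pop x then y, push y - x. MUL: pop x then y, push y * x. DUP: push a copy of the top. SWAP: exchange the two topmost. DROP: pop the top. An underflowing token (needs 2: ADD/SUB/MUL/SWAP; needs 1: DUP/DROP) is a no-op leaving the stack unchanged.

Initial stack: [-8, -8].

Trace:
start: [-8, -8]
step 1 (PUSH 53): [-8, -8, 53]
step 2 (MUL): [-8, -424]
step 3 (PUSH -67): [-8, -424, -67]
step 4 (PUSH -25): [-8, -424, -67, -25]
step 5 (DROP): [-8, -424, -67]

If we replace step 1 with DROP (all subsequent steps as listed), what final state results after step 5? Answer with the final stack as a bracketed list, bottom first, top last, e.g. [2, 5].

[-8, -67]

(re-executing from step 1 with the substitution; state before step 1: [-8, -8])
step 1 (DROP): [-8]
step 2 (MUL): [-8]
step 3 (PUSH -67): [-8, -67]
step 4 (PUSH -25): [-8, -67, -25]
step 5 (DROP): [-8, -67]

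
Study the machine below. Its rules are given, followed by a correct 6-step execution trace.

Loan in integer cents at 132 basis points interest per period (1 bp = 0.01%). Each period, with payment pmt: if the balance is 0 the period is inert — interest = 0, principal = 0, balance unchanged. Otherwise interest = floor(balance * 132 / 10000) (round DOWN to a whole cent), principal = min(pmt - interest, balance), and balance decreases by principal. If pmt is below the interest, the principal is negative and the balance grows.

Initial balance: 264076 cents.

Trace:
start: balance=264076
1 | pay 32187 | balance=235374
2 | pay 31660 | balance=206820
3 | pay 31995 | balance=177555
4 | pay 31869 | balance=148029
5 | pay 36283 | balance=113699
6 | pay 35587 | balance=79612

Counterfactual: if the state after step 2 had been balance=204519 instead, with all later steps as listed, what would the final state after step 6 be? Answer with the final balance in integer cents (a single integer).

state after step 2 := balance=204519
3 | pay 31995 | balance=175223
4 | pay 31869 | balance=145666
5 | pay 36283 | balance=111305
6 | pay 35587 | balance=77187

77187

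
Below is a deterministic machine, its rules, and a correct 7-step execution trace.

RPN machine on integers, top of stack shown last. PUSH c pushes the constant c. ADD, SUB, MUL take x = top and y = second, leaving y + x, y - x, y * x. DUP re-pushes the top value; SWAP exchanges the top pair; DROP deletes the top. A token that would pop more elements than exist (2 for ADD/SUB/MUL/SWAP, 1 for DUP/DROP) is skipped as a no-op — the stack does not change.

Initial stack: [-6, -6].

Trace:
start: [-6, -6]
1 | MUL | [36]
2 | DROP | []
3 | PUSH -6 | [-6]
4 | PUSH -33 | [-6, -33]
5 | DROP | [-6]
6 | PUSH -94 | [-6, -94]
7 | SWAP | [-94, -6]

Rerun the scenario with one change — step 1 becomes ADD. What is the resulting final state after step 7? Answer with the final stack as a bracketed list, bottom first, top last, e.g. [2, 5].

(re-executing from step 1 with the substitution; state before step 1: [-6, -6])
1 | ADD | [-12]
2 | DROP | []
3 | PUSH -6 | [-6]
4 | PUSH -33 | [-6, -33]
5 | DROP | [-6]
6 | PUSH -94 | [-6, -94]
7 | SWAP | [-94, -6]

[-94, -6]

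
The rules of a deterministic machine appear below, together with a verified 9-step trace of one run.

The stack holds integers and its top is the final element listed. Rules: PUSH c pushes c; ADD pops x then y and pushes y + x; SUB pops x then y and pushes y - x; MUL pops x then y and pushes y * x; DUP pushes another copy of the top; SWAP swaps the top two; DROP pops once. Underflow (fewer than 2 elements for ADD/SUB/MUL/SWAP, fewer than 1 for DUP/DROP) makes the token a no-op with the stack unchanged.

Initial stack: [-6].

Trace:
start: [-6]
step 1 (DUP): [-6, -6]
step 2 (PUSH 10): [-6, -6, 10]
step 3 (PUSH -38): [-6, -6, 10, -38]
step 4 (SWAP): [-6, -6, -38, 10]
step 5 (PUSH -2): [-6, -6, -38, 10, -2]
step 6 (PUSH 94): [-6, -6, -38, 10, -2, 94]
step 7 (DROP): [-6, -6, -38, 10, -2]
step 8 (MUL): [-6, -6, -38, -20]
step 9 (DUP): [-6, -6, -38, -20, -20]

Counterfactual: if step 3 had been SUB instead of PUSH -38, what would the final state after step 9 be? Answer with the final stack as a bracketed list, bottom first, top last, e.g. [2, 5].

[-16, 12, 12]

(re-executing from step 3 with the substitution; state before step 3: [-6, -6, 10])
step 3 (SUB): [-6, -16]
step 4 (SWAP): [-16, -6]
step 5 (PUSH -2): [-16, -6, -2]
step 6 (PUSH 94): [-16, -6, -2, 94]
step 7 (DROP): [-16, -6, -2]
step 8 (MUL): [-16, 12]
step 9 (DUP): [-16, 12, 12]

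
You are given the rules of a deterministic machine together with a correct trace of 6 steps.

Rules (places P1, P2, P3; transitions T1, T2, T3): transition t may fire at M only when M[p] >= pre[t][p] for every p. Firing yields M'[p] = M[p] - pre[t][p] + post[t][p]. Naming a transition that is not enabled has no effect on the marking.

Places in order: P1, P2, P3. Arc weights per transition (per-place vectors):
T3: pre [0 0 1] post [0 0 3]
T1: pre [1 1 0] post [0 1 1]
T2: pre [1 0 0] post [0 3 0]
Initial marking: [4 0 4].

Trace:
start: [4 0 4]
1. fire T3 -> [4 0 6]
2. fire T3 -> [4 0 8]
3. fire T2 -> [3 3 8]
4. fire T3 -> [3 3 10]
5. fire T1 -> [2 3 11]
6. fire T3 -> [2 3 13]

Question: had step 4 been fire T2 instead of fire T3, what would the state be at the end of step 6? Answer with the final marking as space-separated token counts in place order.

1 6 11

(re-executing from step 4 with the substitution; state before step 4: [3 3 8])
4. fire T2 -> [2 6 8]
5. fire T1 -> [1 6 9]
6. fire T3 -> [1 6 11]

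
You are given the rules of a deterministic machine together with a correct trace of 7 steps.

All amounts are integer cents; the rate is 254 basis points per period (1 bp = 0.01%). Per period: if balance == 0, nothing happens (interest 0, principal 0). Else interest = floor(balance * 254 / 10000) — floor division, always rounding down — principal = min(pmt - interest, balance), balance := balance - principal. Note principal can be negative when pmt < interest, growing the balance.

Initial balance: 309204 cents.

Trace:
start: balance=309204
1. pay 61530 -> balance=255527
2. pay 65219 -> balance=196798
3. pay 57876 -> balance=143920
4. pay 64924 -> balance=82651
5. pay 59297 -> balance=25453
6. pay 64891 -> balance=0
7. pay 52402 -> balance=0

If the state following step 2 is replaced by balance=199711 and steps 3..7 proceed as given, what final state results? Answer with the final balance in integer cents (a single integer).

state after step 2 := balance=199711
3. pay 57876 -> balance=146907
4. pay 64924 -> balance=85714
5. pay 59297 -> balance=28594
6. pay 64891 -> balance=0
7. pay 52402 -> balance=0

0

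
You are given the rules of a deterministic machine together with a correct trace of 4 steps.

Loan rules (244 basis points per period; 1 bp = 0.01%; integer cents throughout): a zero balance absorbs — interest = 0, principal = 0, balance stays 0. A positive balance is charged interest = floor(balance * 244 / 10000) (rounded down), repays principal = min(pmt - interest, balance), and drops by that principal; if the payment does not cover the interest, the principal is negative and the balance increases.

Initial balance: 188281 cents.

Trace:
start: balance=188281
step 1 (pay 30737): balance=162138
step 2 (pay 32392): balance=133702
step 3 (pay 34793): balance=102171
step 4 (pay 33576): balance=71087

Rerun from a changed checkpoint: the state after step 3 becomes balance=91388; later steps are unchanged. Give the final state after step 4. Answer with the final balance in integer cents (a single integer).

state after step 3 := balance=91388
step 4 (pay 33576): balance=60041

60041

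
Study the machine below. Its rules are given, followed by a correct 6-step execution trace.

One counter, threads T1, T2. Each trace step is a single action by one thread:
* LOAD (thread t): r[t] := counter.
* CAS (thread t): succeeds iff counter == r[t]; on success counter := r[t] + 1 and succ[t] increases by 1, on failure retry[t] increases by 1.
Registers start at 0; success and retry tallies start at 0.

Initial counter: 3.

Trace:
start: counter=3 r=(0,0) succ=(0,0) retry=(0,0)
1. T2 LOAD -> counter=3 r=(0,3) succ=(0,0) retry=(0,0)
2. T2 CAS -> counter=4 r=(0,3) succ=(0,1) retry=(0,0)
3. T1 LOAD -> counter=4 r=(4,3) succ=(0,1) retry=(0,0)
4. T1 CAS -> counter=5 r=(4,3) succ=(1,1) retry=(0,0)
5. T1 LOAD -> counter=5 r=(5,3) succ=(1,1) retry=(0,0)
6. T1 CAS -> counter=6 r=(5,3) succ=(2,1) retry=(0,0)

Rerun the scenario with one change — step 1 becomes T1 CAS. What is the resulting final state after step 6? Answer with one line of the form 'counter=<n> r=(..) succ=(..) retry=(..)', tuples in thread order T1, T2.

(re-executing from step 1 with the substitution; state before step 1: counter=3 r=(0,0) succ=(0,0) retry=(0,0))
1. T1 CAS -> counter=3 r=(0,0) succ=(0,0) retry=(1,0)
2. T2 CAS -> counter=3 r=(0,0) succ=(0,0) retry=(1,1)
3. T1 LOAD -> counter=3 r=(3,0) succ=(0,0) retry=(1,1)
4. T1 CAS -> counter=4 r=(3,0) succ=(1,0) retry=(1,1)
5. T1 LOAD -> counter=4 r=(4,0) succ=(1,0) retry=(1,1)
6. T1 CAS -> counter=5 r=(4,0) succ=(2,0) retry=(1,1)

counter=5 r=(4,0) succ=(2,0) retry=(1,1)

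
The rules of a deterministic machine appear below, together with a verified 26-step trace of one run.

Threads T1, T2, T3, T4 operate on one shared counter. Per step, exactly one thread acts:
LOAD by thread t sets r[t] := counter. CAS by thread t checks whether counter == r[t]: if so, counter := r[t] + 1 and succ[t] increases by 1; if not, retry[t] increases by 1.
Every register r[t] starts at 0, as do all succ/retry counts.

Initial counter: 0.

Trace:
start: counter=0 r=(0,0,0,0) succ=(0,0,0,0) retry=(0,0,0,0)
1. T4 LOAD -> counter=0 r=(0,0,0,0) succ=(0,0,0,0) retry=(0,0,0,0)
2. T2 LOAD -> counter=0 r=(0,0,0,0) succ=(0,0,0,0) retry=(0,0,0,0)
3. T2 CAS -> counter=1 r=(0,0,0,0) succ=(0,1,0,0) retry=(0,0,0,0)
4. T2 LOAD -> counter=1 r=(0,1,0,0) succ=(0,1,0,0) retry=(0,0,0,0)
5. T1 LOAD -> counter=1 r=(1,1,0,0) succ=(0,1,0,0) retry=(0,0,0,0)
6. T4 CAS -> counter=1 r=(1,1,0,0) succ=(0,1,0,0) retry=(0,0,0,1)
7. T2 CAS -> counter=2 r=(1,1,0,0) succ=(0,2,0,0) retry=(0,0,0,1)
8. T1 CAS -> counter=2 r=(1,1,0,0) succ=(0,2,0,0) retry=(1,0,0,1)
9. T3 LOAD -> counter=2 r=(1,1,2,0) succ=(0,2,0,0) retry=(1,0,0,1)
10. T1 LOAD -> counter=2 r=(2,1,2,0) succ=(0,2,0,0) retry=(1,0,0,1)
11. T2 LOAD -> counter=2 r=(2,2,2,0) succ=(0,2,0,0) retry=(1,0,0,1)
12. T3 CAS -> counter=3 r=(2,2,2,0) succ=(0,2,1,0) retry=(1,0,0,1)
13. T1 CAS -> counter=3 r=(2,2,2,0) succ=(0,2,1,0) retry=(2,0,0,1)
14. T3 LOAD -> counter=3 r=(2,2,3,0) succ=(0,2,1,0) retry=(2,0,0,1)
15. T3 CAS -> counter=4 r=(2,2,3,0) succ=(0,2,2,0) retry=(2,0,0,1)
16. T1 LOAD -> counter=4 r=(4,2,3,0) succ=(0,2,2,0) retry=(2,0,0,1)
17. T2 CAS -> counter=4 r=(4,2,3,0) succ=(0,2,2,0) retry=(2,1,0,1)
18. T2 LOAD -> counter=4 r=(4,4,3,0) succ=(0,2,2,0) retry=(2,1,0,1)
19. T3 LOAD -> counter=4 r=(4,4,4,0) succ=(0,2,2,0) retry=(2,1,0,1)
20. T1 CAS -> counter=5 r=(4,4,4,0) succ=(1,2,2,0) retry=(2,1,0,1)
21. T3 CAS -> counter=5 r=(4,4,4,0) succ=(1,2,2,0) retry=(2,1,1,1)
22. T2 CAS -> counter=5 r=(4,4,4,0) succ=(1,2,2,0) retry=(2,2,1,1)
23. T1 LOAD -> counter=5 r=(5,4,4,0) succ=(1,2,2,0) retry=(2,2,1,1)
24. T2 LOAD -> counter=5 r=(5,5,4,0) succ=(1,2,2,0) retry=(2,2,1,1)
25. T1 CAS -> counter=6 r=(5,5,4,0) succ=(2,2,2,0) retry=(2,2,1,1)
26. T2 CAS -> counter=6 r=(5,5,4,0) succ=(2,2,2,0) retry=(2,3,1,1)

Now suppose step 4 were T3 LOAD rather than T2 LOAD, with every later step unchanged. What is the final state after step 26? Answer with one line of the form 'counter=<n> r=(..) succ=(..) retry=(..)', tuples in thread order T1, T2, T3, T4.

counter=6 r=(5,5,4,0) succ=(3,1,2,0) retry=(1,4,1,1)

(re-executing from step 4 with the substitution; state before step 4: counter=1 r=(0,0,0,0) succ=(0,1,0,0) retry=(0,0,0,0))
4. T3 LOAD -> counter=1 r=(0,0,1,0) succ=(0,1,0,0) retry=(0,0,0,0)
5. T1 LOAD -> counter=1 r=(1,0,1,0) succ=(0,1,0,0) retry=(0,0,0,0)
6. T4 CAS -> counter=1 r=(1,0,1,0) succ=(0,1,0,0) retry=(0,0,0,1)
7. T2 CAS -> counter=1 r=(1,0,1,0) succ=(0,1,0,0) retry=(0,1,0,1)
8. T1 CAS -> counter=2 r=(1,0,1,0) succ=(1,1,0,0) retry=(0,1,0,1)
9. T3 LOAD -> counter=2 r=(1,0,2,0) succ=(1,1,0,0) retry=(0,1,0,1)
10. T1 LOAD -> counter=2 r=(2,0,2,0) succ=(1,1,0,0) retry=(0,1,0,1)
11. T2 LOAD -> counter=2 r=(2,2,2,0) succ=(1,1,0,0) retry=(0,1,0,1)
12. T3 CAS -> counter=3 r=(2,2,2,0) succ=(1,1,1,0) retry=(0,1,0,1)
13. T1 CAS -> counter=3 r=(2,2,2,0) succ=(1,1,1,0) retry=(1,1,0,1)
14. T3 LOAD -> counter=3 r=(2,2,3,0) succ=(1,1,1,0) retry=(1,1,0,1)
15. T3 CAS -> counter=4 r=(2,2,3,0) succ=(1,1,2,0) retry=(1,1,0,1)
16. T1 LOAD -> counter=4 r=(4,2,3,0) succ=(1,1,2,0) retry=(1,1,0,1)
17. T2 CAS -> counter=4 r=(4,2,3,0) succ=(1,1,2,0) retry=(1,2,0,1)
18. T2 LOAD -> counter=4 r=(4,4,3,0) succ=(1,1,2,0) retry=(1,2,0,1)
19. T3 LOAD -> counter=4 r=(4,4,4,0) succ=(1,1,2,0) retry=(1,2,0,1)
20. T1 CAS -> counter=5 r=(4,4,4,0) succ=(2,1,2,0) retry=(1,2,0,1)
21. T3 CAS -> counter=5 r=(4,4,4,0) succ=(2,1,2,0) retry=(1,2,1,1)
22. T2 CAS -> counter=5 r=(4,4,4,0) succ=(2,1,2,0) retry=(1,3,1,1)
23. T1 LOAD -> counter=5 r=(5,4,4,0) succ=(2,1,2,0) retry=(1,3,1,1)
24. T2 LOAD -> counter=5 r=(5,5,4,0) succ=(2,1,2,0) retry=(1,3,1,1)
25. T1 CAS -> counter=6 r=(5,5,4,0) succ=(3,1,2,0) retry=(1,3,1,1)
26. T2 CAS -> counter=6 r=(5,5,4,0) succ=(3,1,2,0) retry=(1,4,1,1)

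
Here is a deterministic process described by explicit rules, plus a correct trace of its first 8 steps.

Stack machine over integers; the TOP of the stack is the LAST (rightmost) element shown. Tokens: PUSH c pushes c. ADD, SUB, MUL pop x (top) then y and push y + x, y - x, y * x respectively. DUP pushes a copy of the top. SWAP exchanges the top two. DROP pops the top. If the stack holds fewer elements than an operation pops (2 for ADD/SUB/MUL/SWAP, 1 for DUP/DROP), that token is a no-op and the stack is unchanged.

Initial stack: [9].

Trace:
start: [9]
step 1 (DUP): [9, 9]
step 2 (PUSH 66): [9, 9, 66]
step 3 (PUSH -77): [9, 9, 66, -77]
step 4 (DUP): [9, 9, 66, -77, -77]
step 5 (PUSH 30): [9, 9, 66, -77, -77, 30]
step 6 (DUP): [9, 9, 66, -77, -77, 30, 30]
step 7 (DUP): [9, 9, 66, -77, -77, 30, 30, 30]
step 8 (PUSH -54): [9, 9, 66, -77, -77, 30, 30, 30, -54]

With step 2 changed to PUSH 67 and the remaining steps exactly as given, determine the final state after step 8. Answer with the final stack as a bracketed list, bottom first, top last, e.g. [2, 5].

(re-executing from step 2 with the substitution; state before step 2: [9, 9])
step 2 (PUSH 67): [9, 9, 67]
step 3 (PUSH -77): [9, 9, 67, -77]
step 4 (DUP): [9, 9, 67, -77, -77]
step 5 (PUSH 30): [9, 9, 67, -77, -77, 30]
step 6 (DUP): [9, 9, 67, -77, -77, 30, 30]
step 7 (DUP): [9, 9, 67, -77, -77, 30, 30, 30]
step 8 (PUSH -54): [9, 9, 67, -77, -77, 30, 30, 30, -54]

[9, 9, 67, -77, -77, 30, 30, 30, -54]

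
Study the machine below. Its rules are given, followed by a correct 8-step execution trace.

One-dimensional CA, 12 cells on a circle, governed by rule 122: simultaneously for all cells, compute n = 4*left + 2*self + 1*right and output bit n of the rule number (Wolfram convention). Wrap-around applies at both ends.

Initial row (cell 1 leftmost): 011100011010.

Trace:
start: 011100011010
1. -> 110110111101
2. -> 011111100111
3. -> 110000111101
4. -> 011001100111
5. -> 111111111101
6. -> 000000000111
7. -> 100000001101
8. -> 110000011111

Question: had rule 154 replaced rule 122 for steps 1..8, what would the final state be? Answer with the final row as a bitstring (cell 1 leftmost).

101001110001

(re-executing steps 1..8 under rule 154; state before step 1: 011100011010)
1. -> 111010110001
2. -> 110000101011
3. -> 101001000011
4. -> 000110100111
5. -> 101100011110
6. -> 001010111100
7. -> 010000111010
8. -> 101001110001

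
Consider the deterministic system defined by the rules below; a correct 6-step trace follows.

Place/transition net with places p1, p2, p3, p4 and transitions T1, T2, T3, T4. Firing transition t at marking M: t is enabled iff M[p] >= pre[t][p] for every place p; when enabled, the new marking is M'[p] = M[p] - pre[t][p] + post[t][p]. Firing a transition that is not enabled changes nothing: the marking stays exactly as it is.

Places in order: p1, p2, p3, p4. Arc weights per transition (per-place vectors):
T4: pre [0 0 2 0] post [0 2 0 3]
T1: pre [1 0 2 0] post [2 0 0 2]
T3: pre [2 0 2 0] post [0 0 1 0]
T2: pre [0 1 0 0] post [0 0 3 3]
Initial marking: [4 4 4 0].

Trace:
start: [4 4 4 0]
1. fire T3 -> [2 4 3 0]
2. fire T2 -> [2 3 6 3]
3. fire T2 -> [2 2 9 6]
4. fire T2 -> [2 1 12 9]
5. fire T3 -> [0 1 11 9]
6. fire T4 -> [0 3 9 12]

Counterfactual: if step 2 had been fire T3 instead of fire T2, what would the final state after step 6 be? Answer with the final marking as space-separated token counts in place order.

(re-executing from step 2 with the substitution; state before step 2: [2 4 3 0])
2. fire T3 -> [0 4 2 0]
3. fire T2 -> [0 3 5 3]
4. fire T2 -> [0 2 8 6]
5. fire T3 -> [0 2 8 6]
6. fire T4 -> [0 4 6 9]

0 4 6 9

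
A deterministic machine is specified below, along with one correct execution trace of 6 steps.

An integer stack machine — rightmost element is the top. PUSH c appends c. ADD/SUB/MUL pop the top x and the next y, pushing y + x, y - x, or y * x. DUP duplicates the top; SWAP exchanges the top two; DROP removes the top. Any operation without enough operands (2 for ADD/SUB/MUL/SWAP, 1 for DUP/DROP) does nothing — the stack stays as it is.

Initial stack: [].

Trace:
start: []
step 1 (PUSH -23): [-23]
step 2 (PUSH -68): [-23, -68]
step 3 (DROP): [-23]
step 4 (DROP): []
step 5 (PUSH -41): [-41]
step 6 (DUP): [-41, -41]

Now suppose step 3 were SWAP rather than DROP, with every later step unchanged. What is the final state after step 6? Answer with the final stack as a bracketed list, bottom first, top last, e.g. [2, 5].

(re-executing from step 3 with the substitution; state before step 3: [-23, -68])
step 3 (SWAP): [-68, -23]
step 4 (DROP): [-68]
step 5 (PUSH -41): [-68, -41]
step 6 (DUP): [-68, -41, -41]

[-68, -41, -41]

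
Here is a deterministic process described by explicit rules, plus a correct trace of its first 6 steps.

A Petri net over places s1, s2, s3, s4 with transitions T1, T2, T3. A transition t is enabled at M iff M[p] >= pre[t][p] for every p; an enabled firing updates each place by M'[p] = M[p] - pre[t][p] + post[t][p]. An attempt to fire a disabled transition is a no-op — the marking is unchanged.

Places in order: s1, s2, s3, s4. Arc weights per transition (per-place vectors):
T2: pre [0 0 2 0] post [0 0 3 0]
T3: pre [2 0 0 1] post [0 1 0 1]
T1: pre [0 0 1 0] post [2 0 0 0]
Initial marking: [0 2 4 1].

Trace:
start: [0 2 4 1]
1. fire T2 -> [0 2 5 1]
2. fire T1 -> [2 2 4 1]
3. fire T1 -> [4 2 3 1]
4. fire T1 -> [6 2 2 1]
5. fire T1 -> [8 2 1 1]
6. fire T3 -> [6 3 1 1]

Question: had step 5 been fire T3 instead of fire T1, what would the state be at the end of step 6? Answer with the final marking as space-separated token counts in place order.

2 4 2 1

(re-executing from step 5 with the substitution; state before step 5: [6 2 2 1])
5. fire T3 -> [4 3 2 1]
6. fire T3 -> [2 4 2 1]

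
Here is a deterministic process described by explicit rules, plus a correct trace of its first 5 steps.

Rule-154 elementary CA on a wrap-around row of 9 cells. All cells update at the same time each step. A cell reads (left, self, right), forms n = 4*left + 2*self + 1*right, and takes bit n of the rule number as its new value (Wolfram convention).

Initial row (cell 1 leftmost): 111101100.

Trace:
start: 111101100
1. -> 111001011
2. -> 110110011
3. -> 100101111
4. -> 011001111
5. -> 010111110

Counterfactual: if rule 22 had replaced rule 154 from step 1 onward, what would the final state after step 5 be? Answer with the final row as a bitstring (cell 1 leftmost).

011011000

(re-executing steps 1..5 under rule 22; state before step 1: 111101100)
1. -> 000000011
2. -> 100000100
3. -> 110001111
4. -> 001010000
5. -> 011011000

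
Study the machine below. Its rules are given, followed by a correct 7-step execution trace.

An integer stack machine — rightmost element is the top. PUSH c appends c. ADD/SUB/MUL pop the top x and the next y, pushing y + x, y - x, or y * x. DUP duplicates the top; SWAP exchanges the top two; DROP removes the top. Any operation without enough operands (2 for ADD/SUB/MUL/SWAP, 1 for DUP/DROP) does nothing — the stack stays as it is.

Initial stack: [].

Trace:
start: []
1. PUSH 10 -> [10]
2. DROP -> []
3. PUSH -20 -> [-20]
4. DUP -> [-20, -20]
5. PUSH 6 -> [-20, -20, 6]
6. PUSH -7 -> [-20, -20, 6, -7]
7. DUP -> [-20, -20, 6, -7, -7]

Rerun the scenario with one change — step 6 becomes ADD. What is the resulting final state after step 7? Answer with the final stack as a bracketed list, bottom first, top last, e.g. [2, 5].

[-20, -14, -14]

(re-executing from step 6 with the substitution; state before step 6: [-20, -20, 6])
6. ADD -> [-20, -14]
7. DUP -> [-20, -14, -14]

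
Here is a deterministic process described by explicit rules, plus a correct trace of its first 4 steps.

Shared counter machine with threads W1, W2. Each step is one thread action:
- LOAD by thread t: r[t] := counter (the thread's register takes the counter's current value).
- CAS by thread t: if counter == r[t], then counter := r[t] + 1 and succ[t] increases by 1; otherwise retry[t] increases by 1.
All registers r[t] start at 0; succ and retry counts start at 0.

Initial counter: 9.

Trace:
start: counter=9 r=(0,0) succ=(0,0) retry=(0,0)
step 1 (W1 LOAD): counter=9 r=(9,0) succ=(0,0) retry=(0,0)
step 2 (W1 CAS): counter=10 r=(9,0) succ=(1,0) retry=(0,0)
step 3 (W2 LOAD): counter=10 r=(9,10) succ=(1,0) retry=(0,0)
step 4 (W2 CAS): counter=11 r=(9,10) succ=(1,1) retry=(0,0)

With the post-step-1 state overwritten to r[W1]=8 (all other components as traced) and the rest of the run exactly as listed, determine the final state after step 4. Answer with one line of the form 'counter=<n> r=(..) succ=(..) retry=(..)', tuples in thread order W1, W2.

state after step 1 := counter=9 r=(8,0) succ=(0,0) retry=(0,0)
step 2 (W1 CAS): counter=9 r=(8,0) succ=(0,0) retry=(1,0)
step 3 (W2 LOAD): counter=9 r=(8,9) succ=(0,0) retry=(1,0)
step 4 (W2 CAS): counter=10 r=(8,9) succ=(0,1) retry=(1,0)

counter=10 r=(8,9) succ=(0,1) retry=(1,0)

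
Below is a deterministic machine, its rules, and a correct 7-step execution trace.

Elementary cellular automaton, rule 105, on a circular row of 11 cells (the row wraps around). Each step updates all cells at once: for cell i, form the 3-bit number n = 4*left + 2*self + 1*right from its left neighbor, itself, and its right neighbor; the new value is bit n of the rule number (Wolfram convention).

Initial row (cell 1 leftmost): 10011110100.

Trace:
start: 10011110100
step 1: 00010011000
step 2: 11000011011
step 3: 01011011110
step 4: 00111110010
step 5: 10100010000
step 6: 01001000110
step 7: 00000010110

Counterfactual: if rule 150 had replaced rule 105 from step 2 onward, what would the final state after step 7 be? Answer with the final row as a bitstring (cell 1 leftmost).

(re-executing steps 2..7 under rule 150; state before step 2: 00010011000)
step 2: 00111100100
step 3: 01011011110
step 4: 11000001101
step 5: 10100010000
step 6: 10110111001
step 7: 00000010110

00000010110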